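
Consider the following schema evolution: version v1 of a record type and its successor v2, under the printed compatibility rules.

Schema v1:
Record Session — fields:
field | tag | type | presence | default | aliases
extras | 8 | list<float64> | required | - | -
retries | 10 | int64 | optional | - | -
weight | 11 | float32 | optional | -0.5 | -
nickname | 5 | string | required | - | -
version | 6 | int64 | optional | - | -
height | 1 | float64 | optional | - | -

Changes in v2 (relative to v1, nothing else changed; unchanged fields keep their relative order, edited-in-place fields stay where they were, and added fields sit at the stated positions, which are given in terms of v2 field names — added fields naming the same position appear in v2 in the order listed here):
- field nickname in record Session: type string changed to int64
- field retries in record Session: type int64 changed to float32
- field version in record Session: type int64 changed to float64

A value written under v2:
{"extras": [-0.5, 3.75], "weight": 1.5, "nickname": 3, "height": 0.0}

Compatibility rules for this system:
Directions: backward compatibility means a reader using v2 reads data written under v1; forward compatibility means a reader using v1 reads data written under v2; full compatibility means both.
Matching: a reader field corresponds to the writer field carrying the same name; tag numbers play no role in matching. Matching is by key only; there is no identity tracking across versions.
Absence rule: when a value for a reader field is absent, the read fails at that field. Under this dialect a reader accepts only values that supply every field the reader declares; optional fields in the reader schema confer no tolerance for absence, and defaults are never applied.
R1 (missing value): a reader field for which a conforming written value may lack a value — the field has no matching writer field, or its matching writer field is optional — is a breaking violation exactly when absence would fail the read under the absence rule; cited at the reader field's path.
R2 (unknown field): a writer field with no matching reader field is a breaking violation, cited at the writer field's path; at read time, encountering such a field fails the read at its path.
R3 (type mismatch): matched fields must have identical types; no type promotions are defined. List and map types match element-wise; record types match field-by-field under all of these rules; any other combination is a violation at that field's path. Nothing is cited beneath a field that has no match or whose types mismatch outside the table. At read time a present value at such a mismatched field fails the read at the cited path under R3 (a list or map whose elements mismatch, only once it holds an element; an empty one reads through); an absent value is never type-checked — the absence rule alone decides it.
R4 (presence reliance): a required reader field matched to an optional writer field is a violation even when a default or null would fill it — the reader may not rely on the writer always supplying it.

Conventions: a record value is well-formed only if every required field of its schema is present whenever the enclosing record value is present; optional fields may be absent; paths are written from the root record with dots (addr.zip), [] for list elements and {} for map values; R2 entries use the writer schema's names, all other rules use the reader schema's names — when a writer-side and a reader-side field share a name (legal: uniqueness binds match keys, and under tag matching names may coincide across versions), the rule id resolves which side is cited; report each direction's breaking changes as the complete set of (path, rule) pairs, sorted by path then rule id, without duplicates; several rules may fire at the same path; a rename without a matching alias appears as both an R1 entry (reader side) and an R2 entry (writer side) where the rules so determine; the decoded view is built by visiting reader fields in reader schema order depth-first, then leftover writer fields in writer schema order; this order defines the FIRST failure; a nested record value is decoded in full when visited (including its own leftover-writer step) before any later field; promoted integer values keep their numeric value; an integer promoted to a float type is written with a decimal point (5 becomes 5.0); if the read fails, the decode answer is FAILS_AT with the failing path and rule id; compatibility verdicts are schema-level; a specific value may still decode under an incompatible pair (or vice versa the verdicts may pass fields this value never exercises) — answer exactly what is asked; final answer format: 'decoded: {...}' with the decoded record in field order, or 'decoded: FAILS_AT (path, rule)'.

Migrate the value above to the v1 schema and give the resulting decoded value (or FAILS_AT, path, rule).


decoded: FAILS_AT (retries, R1)

arrows below run writer -> reader for Session
decode walk for Session under reader schema v1:
  extras := [-0.5, 3.75]
  read fails at retries under R1 (no fill)
  => FAILS_AT (retries, R1)
the other Session changes do not affect what is asked:
  field nickname in record Session: type string changed to int64 -> affects the rule determinations only; this particular Session value decodes identically
  field version in record Session: type int64 changed to float64 -> affects the rule determinations only; this particular Session value decodes identically


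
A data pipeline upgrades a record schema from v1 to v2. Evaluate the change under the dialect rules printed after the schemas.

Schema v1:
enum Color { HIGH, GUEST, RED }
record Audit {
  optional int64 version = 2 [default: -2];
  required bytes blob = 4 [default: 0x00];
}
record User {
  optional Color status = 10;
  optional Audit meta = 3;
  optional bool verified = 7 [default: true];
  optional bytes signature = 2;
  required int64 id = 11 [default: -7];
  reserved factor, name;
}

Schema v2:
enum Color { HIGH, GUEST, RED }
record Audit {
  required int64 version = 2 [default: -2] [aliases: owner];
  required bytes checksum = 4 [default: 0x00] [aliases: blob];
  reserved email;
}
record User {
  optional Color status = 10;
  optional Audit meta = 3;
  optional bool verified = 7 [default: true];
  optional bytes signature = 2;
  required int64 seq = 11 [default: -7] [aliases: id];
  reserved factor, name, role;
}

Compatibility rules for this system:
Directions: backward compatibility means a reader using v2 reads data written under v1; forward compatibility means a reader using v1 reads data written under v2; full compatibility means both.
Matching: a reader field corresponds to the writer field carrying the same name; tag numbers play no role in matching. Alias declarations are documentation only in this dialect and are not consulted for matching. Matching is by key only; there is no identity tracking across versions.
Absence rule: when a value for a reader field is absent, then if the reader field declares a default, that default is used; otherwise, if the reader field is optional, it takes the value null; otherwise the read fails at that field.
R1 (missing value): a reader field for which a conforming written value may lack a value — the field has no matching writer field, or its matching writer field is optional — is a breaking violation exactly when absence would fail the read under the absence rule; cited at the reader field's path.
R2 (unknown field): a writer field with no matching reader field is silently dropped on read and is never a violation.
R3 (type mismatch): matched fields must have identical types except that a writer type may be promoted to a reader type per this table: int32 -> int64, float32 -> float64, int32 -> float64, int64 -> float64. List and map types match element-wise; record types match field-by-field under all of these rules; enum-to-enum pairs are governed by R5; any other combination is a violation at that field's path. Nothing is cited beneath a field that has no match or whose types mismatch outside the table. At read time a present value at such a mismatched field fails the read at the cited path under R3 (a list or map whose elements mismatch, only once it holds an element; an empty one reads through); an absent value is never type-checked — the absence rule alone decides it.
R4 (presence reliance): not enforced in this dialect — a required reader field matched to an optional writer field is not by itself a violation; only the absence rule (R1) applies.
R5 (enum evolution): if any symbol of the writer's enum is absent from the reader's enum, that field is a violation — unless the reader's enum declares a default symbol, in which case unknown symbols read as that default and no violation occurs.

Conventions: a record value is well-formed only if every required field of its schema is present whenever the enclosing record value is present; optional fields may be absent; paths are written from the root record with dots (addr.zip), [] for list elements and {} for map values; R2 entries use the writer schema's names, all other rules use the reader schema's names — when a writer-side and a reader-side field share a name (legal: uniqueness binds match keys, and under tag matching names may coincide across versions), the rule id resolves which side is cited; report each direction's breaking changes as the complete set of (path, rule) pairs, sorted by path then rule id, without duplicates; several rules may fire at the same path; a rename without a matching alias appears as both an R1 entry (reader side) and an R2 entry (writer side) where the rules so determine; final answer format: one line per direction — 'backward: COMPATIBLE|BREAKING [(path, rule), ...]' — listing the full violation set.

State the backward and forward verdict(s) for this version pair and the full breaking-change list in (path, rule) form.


the writer's type comes first in each User pair
backward pass over User, reader schema v2, writer schema v1:
  status <- status (Color -> Color, writer optional)
  meta <- meta (Audit -> Audit, writer optional)
  verified <- verified (bool -> bool, writer optional)
  signature <- signature (bytes -> bytes, writer optional)
  no writer field matches reader seq
  writer id: unknown to reader
  meta.version <- meta.version (int64 -> int64, writer optional)
  no writer field matches reader meta.checksum
  writer meta.blob: unknown to reader
  => no violations; backward on User: COMPATIBLE
forward pass over User, reader schema v1, writer schema v2:
  status <- status (Color -> Color, writer optional)
  meta <- meta (Audit -> Audit, writer optional)
  verified <- verified (bool -> bool, writer optional)
  signature <- signature (bytes -> bytes, writer optional)
  no writer field matches reader id
  writer seq: unknown to reader
  meta.version <- meta.version (int64 -> int64, writer required)
  no writer field matches reader meta.blob
  writer meta.checksum: unknown to reader
  => no violations; forward on User: COMPATIBLE

backward: COMPATIBLE []; forward: COMPATIBLE []


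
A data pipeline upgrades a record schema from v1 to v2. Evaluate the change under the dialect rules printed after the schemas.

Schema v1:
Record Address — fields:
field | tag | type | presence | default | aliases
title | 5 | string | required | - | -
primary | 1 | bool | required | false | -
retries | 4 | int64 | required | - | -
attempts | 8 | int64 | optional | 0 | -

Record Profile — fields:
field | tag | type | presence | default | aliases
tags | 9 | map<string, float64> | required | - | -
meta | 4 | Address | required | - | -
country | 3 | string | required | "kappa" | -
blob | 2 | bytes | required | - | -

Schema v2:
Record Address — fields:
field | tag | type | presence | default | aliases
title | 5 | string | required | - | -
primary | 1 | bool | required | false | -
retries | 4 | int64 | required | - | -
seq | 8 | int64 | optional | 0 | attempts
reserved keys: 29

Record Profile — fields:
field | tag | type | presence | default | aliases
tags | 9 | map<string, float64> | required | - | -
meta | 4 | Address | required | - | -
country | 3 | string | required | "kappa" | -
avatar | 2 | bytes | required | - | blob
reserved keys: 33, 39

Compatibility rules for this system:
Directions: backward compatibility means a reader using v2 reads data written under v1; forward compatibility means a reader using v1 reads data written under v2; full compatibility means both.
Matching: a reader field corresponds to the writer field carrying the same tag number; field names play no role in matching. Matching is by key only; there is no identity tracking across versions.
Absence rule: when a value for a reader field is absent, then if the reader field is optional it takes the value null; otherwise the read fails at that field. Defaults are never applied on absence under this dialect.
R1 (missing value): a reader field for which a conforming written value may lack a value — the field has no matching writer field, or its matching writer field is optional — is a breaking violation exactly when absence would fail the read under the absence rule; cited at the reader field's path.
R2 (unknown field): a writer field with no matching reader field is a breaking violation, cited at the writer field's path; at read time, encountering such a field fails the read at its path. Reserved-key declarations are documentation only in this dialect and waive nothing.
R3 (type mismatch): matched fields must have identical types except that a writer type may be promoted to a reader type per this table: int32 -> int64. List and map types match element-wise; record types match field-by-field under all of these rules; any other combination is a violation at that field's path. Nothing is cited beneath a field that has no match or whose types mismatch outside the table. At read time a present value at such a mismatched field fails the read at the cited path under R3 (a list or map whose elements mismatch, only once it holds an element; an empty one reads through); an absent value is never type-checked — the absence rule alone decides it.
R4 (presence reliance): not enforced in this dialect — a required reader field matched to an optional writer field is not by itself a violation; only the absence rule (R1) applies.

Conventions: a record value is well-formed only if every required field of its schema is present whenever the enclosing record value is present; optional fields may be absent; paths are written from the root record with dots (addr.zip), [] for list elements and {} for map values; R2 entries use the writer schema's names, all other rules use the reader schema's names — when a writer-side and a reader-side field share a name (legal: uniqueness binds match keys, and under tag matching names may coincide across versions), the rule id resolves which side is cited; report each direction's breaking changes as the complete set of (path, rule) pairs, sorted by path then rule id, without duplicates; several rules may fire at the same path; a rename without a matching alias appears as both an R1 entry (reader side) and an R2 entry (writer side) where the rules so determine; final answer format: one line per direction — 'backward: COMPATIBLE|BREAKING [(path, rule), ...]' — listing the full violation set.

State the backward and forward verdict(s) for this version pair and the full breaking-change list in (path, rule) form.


the writer's type comes first in each Profile pair
checking backward for Profile: reader v2 against writer v1:
  tags: map<string, float64> -> map<string, float64>, writer required; from tags
  meta: Address -> Address, writer required; from meta
  country: string -> string, writer required; from country
  avatar: bytes -> bytes, writer required; from blob
  meta.title: string -> string, writer required; from meta.title
  meta.primary: bool -> bool, writer required; from meta.primary
  meta.retries: int64 -> int64, writer required; from meta.retries
  meta.seq: int64 -> int64, writer optional; from meta.attempts
  nothing fires on Profile: backward is COMPATIBLE
checking forward for Profile: reader v1 against writer v2:
  tags: map<string, float64> -> map<string, float64>, writer required; from tags
  meta: Address -> Address, writer required; from meta
  country: string -> string, writer required; from country
  blob: bytes -> bytes, writer required; from avatar
  meta.title: string -> string, writer required; from meta.title
  meta.primary: bool -> bool, writer required; from meta.primary
  meta.retries: int64 -> int64, writer required; from meta.retries
  meta.attempts: int64 -> int64, writer optional; from meta.seq
  nothing fires on Profile: forward is COMPATIBLE

backward: COMPATIBLE []; forward: COMPATIBLE []


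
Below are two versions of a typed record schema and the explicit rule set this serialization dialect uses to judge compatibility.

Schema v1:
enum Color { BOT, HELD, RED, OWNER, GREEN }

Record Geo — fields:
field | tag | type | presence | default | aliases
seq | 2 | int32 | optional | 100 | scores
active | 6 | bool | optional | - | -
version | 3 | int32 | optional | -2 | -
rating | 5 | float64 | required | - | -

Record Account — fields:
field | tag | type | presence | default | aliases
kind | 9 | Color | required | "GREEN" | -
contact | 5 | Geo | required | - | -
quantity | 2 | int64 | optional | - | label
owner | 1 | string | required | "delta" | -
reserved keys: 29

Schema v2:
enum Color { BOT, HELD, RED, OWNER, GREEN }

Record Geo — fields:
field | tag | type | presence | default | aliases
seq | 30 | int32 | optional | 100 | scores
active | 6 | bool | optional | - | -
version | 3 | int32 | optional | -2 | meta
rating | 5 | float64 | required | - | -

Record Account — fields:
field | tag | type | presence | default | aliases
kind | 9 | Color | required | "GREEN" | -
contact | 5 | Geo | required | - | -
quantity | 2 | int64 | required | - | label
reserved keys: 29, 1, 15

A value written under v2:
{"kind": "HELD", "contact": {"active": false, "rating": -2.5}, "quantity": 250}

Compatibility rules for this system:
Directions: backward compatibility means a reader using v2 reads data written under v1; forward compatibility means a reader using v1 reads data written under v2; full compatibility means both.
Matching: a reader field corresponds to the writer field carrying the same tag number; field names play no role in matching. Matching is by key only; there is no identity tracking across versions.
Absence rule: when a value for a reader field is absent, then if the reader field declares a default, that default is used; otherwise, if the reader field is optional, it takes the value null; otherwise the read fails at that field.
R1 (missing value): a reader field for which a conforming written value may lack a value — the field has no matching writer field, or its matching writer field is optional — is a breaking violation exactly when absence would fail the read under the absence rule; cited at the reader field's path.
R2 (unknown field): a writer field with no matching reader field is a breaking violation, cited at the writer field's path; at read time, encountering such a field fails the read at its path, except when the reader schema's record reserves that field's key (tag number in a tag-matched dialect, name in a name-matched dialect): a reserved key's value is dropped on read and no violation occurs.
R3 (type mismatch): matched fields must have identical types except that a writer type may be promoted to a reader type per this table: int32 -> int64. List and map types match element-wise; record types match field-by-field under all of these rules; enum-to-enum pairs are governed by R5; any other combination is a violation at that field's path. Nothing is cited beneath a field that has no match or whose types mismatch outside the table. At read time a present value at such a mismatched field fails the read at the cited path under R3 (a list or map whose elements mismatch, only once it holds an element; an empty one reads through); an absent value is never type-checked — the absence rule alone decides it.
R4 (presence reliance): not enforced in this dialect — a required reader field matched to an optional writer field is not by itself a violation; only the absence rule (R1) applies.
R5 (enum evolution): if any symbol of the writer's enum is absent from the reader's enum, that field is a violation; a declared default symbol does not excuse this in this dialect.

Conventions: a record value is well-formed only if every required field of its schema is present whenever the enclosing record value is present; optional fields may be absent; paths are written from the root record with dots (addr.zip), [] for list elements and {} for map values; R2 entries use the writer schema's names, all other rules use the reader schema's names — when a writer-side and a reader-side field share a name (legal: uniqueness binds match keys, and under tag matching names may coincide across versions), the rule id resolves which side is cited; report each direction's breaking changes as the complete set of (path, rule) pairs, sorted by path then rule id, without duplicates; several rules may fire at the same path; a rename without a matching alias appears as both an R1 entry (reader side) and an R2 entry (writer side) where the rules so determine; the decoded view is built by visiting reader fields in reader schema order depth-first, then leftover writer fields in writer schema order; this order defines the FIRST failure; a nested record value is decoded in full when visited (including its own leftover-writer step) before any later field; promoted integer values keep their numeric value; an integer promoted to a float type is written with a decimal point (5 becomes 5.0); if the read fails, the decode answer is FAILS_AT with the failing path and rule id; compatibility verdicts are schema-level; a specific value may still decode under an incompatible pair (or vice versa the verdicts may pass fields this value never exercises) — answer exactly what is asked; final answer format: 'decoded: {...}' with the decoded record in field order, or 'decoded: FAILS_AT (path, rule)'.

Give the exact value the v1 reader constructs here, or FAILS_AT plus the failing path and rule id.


decoded: {"kind": "HELD", "contact": {"seq": 100, "active": false, "version": -2, "rating": -2.5}, "quantity": 250, "owner": "delta"}

arrows below run writer -> reader for Account
decode walk for Account under reader schema v1:
  kind := "HELD"
  contact.seq := 100 (absent -> default)
  contact.active := false
  contact.version := -2 (absent -> default)
  contact.rating := -2.5
  quantity := 250
  owner := "delta" (absent -> default)
  => decoded: {"kind": "HELD", "contact": {"seq": 100, "active": false, "version": -2, "rating": -2.5}, "quantity": 250, "owner": "delta"}
the rest of the Account diff is inert for this question:
  removed field owner from record Account (its key 1 joins the reserved list) -> fires no rule on Account under this dialect and leaves the result unchanged
  field quantity in record Account: optional changed to required -> matters for Account compatibility verdicts, not for this value's decode
  field seq in record Geo: tag 2 changed to 30 -> matters for Account compatibility verdicts, not for this value's decode


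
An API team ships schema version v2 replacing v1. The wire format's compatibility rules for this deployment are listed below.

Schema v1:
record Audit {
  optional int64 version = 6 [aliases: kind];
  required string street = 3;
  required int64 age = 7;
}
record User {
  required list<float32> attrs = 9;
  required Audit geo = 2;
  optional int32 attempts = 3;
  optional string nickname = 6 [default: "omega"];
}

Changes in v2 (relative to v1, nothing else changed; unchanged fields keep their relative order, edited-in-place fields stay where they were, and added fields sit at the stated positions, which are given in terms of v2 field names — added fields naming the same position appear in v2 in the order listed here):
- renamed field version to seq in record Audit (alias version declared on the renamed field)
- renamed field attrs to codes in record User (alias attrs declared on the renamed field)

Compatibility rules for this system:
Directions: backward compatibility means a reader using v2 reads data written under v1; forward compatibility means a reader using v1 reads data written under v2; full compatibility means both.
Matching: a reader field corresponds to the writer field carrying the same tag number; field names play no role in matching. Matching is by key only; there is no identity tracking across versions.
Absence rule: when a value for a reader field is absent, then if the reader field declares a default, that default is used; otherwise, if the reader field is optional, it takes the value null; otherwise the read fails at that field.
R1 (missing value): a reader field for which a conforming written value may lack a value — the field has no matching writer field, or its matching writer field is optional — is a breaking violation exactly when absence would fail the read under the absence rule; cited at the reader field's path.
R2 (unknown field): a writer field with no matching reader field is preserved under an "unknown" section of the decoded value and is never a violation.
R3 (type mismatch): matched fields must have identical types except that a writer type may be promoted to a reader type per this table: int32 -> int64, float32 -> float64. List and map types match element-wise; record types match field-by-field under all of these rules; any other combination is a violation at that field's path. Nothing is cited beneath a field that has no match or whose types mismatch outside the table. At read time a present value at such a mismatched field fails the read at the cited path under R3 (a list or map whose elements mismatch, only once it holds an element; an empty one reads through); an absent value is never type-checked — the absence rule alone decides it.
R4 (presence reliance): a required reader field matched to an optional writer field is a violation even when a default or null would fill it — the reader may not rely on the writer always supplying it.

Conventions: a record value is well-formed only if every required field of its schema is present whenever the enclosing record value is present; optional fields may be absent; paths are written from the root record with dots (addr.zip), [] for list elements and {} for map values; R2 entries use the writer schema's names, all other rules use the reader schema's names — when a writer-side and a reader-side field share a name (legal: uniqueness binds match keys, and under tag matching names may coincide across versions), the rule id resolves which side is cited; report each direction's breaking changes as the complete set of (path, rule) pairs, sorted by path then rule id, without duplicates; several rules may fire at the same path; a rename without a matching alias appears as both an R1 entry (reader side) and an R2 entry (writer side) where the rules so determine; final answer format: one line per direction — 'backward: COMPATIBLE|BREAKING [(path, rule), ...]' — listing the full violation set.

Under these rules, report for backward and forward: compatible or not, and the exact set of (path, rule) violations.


backward: COMPATIBLE []; forward: COMPATIBLE []

each type pair in User: writer, then reader
backward on User — v2 reading data written by v1:
  codes <- attrs (list<float32> -> list<float32>, writer required)
  geo <- geo (Audit -> Audit, writer required)
  attempts <- attempts (int32 -> int32, writer optional)
  nickname <- nickname (string -> string, writer optional)
  geo.seq <- geo.version (int64 -> int64, writer optional)
  geo.street <- geo.street (string -> string, writer required)
  geo.age <- geo.age (int64 -> int64, writer required)
  => no violations; backward on User: COMPATIBLE
forward on User — v1 reading data written by v2:
  attrs <- codes (list<float32> -> list<float32>, writer required)
  geo <- geo (Audit -> Audit, writer required)
  attempts <- attempts (int32 -> int32, writer optional)
  nickname <- nickname (string -> string, writer optional)
  geo.version <- geo.seq (int64 -> int64, writer optional)
  geo.street <- geo.street (string -> string, writer required)
  geo.age <- geo.age (int64 -> int64, writer required)
  => no violations; forward on User: COMPATIBLE


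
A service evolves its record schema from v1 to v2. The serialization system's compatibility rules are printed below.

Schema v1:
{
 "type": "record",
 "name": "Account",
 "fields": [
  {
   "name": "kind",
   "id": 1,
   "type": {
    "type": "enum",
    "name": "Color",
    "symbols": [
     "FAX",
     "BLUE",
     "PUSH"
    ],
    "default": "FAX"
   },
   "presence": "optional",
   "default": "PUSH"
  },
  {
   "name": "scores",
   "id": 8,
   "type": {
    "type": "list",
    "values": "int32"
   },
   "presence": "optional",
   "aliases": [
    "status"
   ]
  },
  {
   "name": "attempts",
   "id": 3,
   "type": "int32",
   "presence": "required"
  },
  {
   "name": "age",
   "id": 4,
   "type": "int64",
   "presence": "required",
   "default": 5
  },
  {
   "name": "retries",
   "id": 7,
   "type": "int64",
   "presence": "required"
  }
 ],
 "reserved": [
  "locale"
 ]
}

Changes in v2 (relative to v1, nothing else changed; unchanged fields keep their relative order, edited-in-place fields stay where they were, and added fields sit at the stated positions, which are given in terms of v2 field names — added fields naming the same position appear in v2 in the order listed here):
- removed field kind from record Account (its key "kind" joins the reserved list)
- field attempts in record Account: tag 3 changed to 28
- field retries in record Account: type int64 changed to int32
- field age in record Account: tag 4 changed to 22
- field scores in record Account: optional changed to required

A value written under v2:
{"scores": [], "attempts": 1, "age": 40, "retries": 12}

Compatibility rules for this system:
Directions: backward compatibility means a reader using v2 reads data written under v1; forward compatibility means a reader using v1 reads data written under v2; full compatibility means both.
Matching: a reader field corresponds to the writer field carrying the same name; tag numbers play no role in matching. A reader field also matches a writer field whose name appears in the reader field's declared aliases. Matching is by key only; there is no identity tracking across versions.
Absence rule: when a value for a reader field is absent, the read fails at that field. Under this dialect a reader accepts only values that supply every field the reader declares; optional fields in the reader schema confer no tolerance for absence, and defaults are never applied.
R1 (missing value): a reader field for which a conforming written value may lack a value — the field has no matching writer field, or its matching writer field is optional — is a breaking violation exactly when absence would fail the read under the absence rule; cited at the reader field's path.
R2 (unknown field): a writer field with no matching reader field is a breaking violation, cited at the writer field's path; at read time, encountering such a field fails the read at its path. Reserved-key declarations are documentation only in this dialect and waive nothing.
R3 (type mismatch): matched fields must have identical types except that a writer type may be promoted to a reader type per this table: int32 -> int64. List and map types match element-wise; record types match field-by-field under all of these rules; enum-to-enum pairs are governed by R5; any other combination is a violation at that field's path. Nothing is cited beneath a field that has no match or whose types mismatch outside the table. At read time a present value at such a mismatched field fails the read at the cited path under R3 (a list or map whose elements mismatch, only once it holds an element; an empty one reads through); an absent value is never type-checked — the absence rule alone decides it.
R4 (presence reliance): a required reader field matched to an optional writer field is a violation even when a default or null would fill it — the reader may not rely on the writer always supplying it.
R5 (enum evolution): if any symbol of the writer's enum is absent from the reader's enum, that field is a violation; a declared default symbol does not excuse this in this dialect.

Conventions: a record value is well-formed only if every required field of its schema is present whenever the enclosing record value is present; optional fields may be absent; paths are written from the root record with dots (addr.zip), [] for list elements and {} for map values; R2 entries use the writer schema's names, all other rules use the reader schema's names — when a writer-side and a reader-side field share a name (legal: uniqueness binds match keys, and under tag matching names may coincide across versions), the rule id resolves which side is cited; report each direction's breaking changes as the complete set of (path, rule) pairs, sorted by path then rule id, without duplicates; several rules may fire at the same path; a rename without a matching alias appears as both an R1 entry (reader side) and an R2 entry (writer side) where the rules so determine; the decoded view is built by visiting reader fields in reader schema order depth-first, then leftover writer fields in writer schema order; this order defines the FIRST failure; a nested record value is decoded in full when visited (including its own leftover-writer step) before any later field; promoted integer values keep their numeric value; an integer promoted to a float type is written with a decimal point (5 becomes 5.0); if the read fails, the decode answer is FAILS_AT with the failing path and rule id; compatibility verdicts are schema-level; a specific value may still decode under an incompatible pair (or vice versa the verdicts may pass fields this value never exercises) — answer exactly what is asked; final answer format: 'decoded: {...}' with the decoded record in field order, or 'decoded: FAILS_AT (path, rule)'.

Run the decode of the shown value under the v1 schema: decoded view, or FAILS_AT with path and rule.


each type pair in Account: writer, then reader
decode (reader v1):
  read fails at kind under R1 (no fill)
  => FAILS_AT (kind, R1)
remaining Account differences; none change what is asked:
  field attempts in record Account: tag 3 changed to 28 -> triggers nothing under the printed rules; the Account answer is the same either way
  field retries in record Account: type int64 changed to int32 -> changes Account's schema-level verdicts only — the decode of this value is the same
  field age in record Account: tag 4 changed to 22 -> triggers nothing under the printed rules; the Account answer is the same either way
  field scores in record Account: optional changed to required -> changes Account's schema-level verdicts only — the decode of this value is the same

decoded: FAILS_AT (kind, R1)


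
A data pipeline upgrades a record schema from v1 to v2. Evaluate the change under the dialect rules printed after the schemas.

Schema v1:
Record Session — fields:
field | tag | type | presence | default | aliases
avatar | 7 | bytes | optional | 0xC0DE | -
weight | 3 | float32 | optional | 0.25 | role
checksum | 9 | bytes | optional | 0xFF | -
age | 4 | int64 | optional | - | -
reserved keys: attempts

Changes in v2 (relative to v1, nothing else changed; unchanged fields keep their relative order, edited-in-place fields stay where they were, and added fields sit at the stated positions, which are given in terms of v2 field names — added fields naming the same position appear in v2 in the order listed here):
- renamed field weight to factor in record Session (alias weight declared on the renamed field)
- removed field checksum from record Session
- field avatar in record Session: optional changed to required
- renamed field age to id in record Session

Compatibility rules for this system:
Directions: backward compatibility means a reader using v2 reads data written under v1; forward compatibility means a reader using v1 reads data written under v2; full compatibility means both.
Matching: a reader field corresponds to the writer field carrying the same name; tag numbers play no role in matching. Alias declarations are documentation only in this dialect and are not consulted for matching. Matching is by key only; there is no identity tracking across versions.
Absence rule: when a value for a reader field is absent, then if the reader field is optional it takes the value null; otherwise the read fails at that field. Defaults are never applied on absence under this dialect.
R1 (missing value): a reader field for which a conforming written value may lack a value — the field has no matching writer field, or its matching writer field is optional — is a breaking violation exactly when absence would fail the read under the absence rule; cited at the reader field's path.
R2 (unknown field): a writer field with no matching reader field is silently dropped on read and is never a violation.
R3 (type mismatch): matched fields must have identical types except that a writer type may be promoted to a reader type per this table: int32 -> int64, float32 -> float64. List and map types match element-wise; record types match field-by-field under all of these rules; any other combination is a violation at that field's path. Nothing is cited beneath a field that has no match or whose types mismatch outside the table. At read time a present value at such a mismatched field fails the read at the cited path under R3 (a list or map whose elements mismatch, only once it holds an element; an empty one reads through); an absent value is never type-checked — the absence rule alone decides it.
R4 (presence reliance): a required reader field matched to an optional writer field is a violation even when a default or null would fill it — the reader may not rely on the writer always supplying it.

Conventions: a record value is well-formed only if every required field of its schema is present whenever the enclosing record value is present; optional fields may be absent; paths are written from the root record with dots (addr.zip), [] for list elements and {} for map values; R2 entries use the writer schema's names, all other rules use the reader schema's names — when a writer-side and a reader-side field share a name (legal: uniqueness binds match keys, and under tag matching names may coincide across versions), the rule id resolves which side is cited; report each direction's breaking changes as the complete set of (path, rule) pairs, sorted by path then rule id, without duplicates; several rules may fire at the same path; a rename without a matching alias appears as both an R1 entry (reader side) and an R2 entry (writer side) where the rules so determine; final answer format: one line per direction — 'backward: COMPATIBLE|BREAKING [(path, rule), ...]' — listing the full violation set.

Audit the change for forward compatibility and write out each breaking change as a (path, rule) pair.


forward: COMPATIBLE []

arrows below run writer -> reader for Session
forward for Session (reader v1, writer v2):
  writer required, bytes -> bytes: reader avatar maps from writer avatar
  no writer field matches reader weight
  no writer field matches reader checksum
  no writer field matches reader age
  leftover writer field: factor
  leftover writer field: id
  => no violations; forward on Session: COMPATIBLE
diffs on Session not affecting the asked answer:
  renamed field weight to factor in record Session (alias weight declared on the renamed field) -> inert for the asked Session verdict: nothing fires
  removed field checksum from record Session -> inert for the asked Session verdict: nothing fires
  field avatar in record Session: optional changed to required -> its effect on Session is confined to the backward direction, not asked
  renamed field age to id in record Session -> inert for the asked Session verdict: nothing fires


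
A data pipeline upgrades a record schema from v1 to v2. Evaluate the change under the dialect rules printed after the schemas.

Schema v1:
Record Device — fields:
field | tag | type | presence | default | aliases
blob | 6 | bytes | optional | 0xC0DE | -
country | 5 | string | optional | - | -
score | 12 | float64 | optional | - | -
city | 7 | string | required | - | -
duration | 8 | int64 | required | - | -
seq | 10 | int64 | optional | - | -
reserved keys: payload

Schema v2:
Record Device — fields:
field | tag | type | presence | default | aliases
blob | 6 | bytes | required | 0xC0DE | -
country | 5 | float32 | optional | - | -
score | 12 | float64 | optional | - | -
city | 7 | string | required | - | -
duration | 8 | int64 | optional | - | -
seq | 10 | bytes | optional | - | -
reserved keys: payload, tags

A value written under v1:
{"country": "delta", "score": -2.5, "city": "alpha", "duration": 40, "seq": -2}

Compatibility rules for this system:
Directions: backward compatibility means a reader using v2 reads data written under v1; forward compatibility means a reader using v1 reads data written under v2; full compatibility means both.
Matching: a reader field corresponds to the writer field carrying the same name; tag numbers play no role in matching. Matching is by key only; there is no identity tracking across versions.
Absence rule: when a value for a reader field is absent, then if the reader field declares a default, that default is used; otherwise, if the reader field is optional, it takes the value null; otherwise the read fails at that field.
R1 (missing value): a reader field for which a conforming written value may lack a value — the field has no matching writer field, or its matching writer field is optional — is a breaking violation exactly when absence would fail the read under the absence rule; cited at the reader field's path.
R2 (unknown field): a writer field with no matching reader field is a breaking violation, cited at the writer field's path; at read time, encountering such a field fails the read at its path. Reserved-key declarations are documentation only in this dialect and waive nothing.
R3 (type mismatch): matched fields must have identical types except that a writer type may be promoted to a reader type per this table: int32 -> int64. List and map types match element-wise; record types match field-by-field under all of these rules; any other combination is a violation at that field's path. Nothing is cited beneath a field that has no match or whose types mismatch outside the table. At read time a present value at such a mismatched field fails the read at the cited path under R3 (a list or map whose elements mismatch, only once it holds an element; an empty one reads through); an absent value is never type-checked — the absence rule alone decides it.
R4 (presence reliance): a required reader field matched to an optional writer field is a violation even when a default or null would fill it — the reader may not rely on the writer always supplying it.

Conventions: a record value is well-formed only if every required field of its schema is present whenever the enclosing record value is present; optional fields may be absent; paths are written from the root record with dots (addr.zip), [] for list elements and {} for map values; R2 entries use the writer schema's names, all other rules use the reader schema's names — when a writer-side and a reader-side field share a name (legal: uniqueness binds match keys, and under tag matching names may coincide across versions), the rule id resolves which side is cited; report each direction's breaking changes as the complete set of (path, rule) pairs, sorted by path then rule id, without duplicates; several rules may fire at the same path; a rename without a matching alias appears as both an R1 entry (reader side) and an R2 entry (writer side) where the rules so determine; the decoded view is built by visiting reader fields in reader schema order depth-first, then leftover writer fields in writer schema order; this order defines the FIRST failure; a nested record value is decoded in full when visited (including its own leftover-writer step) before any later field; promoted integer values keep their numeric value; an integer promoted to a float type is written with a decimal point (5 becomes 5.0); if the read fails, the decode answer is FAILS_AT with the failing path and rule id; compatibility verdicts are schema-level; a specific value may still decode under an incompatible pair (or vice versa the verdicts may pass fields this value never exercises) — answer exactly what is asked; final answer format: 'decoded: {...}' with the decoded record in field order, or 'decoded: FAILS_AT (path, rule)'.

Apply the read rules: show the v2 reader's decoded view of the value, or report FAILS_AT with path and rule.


arrows below run writer -> reader for Device
migrating the Device value to v2:
  blob := 0xC0DE (no value, default fills)
  read fails at country under R3
  => FAILS_AT (country, R3)
checking off the Device differences that do not matter here:
  field duration in record Device: required changed to optional -> schema-level compatibility only; this Device value's decode is unchanged
  field blob in record Device: optional changed to required -> schema-level compatibility only; this Device value's decode is unchanged
  field seq in record Device: type int64 changed to bytes -> schema-level compatibility only; this Device value's decode is unchanged

decoded: FAILS_AT (country, R3)
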